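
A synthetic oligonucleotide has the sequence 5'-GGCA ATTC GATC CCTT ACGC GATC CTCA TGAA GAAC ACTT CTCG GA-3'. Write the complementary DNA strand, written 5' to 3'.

5'-TCCGAGAAGTGTTCTTCATGAGGATCGCGTAAGGGATCGAATTGCC-3'

Pairing A↔T and G↔C gives CCGTTAAGCTAGGGAATGCGCTAGGAGTACTTCTTGTGAAGAGCCT, running 3'→5'. Reverse for the 5'→3' convention.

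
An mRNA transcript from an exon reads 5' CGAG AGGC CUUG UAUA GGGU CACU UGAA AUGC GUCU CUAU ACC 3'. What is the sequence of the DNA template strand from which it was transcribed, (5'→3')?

Replace U with T to get the coding DNA strand: CGAGAGGCCTTGTATAGGGTCACTTGAAATGCGTCTCTATACC. The template strand is its reverse complement (complement GCTCTCCGGAACATATCCCAGTGAACTTTACGCAGAGATATGG, then reverse).

5′-GGTATAGAGACGCATTTCAAGTGACCCTATACAAGGCCTCTCG-3′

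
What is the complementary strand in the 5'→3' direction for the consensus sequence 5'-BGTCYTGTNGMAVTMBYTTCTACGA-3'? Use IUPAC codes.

Standard pairs A↔T, G↔C; ambiguity codes pair Y↔R, M↔K, B↔V, N↔N. Complement (VCAGRACANCKTBAKVRAAGATGCT), then reverse for 5'→3'.

5'-TCGTAGAARVKABTKCNACARGACV-3'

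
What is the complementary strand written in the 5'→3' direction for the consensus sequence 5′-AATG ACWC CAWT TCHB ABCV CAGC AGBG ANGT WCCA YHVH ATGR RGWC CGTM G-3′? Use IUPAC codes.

5'-CKACGGWCYYCATDBDRTGGWACNTCVCTGCTGBGVTVDGAAWTGGWGTCATT-3'

Standard pairs A↔T, G↔C; ambiguity codes pair R↔Y, M↔K, W↔W, B↔V, H↔D, N↔N. Complement (TTACTGWGGTWAAGDVTVGBGTCGTCVCTNCAWGGTRDBDTACYYCWGGCAKC), then reverse for 5'→3'.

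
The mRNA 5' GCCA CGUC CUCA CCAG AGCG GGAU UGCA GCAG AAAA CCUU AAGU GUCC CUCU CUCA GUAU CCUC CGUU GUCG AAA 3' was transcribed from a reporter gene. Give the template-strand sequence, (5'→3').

5'-TTTCGACAACGGAGGATACTGAGAGAGGGACACTTAAGGTTTTCTGCTGCAATCCCGCTCTGGTGAGGACGTGGC-3'

Replace U with T to get the coding DNA strand: GCCACGTCCTCACCAGAGCGGGATTGCAGCAGAAAACCTTAAGTGTCCCTCTCTCAGTATCCTCCGTTGTCGAAA. The template strand is its reverse complement (complement CGGTGCAGGAGTGGTCTCGCCCTAACGTCGTCTTTTGGAATTCACAGGGAGAGAGTCATAGGAGGCAACAGCTTT, then reverse).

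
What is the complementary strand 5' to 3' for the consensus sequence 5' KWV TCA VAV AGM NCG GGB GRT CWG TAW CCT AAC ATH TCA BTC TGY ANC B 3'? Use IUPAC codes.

5′-VGNTRCAGAVTGADATGTTAGGWTACWGAYCVCCCGNKCTBTBTGABWM-3′

Standard pairs A↔T, G↔C; ambiguity codes pair R↔Y, M↔K, W↔W, B↔V, H↔D, N↔N. Complement (MWBAGTBTBTCKNGCCCVCYAGWCATWGGATTGTADAGTVAGACRTNGV), then reverse for 5'→3'.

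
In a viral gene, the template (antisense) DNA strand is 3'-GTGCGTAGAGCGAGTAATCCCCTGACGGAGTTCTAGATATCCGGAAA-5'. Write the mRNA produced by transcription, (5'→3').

Reading the template 3'→5' as shown, RNA polymerase pairs each base (A→U, T→A, G↔C) to build mRNA 5'→3' directly.

5′-CACGCAUCUCGCUCAUUAGGGGACUGCCUCAAGAUCUAUAGGCCUUU-3′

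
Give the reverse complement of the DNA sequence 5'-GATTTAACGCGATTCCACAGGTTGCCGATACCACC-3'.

5'-GGTGGTATCGGCAACCTGTGGAATCGCGTTAAATC-3'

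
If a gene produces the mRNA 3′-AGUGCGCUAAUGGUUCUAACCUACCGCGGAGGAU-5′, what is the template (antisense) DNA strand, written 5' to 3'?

Written 5'→3' the mRNA is UAGGAGGCGCCAUCCAAUCUUGGUAAUCGCGUGA, so the coding DNA strand is TAGGAGGCGCCATCCAATCTTGGTAATCGCGTGA. The template is its reverse complement.

5'-TCACGCGATTACCAAGATTGGATGGCGCCTCCTA-3'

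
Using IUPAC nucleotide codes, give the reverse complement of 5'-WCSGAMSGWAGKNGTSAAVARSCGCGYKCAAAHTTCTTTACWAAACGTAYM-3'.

Standard pairs A↔T, G↔C; ambiguity codes pair R↔Y, M↔K, W↔W, S↔S, H↔D, V↔B, N↔N. Complement (WGSCTKSCWTCMNCASTTBTYSGCGCRMGTTTDAAGAAATGWTTTGCATRK), then reverse for 5'→3'.

5'-KRTACGTTTWGTAAAGAADTTTGMRCGCGSYTBTTSACNMCTWCSKTCSGW-3'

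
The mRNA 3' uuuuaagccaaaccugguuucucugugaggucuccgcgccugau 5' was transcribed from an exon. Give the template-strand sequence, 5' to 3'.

5'-AAAATTCGGTTTGGACCAAAGAGACACTCCAGAGGCGCGGACTA-3'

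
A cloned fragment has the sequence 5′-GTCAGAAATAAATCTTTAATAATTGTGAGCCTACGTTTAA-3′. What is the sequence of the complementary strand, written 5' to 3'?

5'-TTAAACGTAGGCTCACAATTATTAAAGATTTATTTCTGAC-3'

Pairing A↔T and G↔C gives CAGTCTTTATTTAGAAATTATTAACACTCGGATGCAAATT, running 3'→5'. Reverse for the 5'→3' convention.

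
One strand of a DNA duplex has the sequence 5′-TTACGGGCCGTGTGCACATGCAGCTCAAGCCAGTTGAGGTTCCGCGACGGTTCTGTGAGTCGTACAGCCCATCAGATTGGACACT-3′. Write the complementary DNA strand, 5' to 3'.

5′-AGTGTCCAATCTGATGGGCTGTACGACTCACAGAACCGTCGCGGAACCTCAACTGGCTTGAGCTGCATGTGCACACGGCCCGTAA-3′

The complement of TTACGGGCCGTGTGCACATGCAGCTCAAGCCAGTTGAGGTTCCGCGACGGTTCTGTGAGTCGTACAGCCCATCAGATTGGACACT is AATGCCCGGCACACGTGTACGTCGAGTTCGGTCAACTCCAAGGCGCTGCCAAGACACTCAGCATGTCGGGTAGTCTAACCTGTGA (A↔T, G↔C). DNA strands are antiparallel, so the complementary strand runs 3'→5'; reversing gives the 5'→3' form.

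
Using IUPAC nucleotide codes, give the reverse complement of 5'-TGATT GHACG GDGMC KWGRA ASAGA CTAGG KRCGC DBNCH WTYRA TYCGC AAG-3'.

Standard pairs A↔T, G↔C; ambiguity codes pair R↔Y, M↔K, W↔W, S↔S, B↔V, D↔H, N↔N. Complement (ACTAACDTGCCHCKGMWCYTTSTCTGATCCMYGCGHVNGDWARYTARGCGTTC), then reverse for 5'→3'.

5′-CTTGCGRATYRAWDGNVHGCGYMCCTAGTCTSTTYCWMGKCHCCGTDCAATCA-3′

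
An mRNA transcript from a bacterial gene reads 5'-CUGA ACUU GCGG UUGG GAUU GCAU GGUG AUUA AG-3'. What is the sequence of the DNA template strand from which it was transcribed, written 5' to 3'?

5'-CTTAATCACCATGCAATCCCAACCGCAAGTTCAG-3'

Replace U with T to get the coding DNA strand: CTGAACTTGCGGTTGGGATTGCATGGTGATTAAG. The template strand is its reverse complement (complement GACTTGAACGCCAACCCTAACGTACCACTAATTC, then reverse).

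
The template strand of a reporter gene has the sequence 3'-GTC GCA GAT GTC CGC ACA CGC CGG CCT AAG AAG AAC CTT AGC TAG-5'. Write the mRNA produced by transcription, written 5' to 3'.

Reading the template 3'→5' as shown, RNA polymerase pairs each base (A→U, T→A, G↔C) to build mRNA 5'→3' directly.

5'-CAGCGUCUACAGGCGUGUGCGGCCGGAUUCUUCUUGGAAUCGAUC-3'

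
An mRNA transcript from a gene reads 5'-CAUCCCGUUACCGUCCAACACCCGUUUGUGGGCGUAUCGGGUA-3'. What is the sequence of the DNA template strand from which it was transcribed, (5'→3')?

5′-TACCCGATACGCCCACAAACGGGTGTTGGACGGTAACGGGATG-3′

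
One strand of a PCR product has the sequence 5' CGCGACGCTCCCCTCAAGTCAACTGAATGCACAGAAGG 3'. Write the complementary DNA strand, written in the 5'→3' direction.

Pairing A↔T and G↔C gives GCGCTGCGAGGGGAGTTCAGTTGACTTACGTGTCTTCC, running 3'→5'. Reverse for the 5'→3' convention.

5'-CCTTCTGTGCATTCAGTTGACTTGAGGGGAGCGTCGCG-3'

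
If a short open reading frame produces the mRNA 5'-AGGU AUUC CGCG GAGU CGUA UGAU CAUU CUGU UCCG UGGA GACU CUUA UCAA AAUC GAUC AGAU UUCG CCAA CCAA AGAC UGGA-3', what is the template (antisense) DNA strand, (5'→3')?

5'-TCCAGTCTTTGGTTGGCGAAATCTGATCGATTTTGATAAGAGTCTCCACGGAACAGAATGATCATACGACTCCGCGGAATACCT-3'

Replace U with T to get the coding DNA strand: AGGTATTCCGCGGAGTCGTATGATCATTCTGTTCCGTGGAGACTCTTATCAAAATCGATCAGATTTCGCCAACCAAAGACTGGA. The template strand is its reverse complement (complement TCCATAAGGCGCCTCAGCATACTAGTAAGACAAGGCACCTCTGAGAATAGTTTTAGCTAGTCTAAAGCGGTTGGTTTCTGACCT, then reverse).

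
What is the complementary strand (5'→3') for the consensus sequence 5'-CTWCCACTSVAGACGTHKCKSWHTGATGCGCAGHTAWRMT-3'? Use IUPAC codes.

5'-AKYWTADCTGCGCATCADWSMGMDACGTCTBSAGTGGWAG-3'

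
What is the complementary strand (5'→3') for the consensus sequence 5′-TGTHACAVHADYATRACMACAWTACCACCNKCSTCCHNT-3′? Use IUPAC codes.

5'-ANDGGASGMNGGTGGTAWTGTKGTYATRHTDBTGTDACA-3'

Standard pairs A↔T, G↔C; ambiguity codes pair R↔Y, M↔K, W↔W, S↔S, D↔H, V↔B, N↔N. Complement (ACADTGTBDTHRTAYTGKTGTWATGGTGGNMGSAGGDNA), then reverse for 5'→3'.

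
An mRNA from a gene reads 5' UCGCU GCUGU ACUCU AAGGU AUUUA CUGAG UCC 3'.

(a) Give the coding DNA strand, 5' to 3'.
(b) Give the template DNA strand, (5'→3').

(a) The coding strand matches the mRNA with U→T.
(b) The template strand is the reverse complement of the coding strand.

(a) 5'-TCGCTGCTGTACTCTAAGGTATTTACTGAGTCC-3'
(b) 5′-GGACTCAGTAAATACCTTAGAGTACAGCAGCGA-3′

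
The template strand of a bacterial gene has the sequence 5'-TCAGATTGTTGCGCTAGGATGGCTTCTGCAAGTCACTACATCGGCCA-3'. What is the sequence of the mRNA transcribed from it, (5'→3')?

5′-UGGCCGAUGUAGUGACUUGCAGAAGCCAUCCUAGCGCAACAAUCUGA-3′

The mRNA has the sequence of the coding strand (reverse complement of the template) with T→U. Reverse complement of TCAGATTGTTGCGCTAGGATGGCTTCTGCAAGTCACTACATCGGCCA is TGGCCGATGTAGTGACTTGCAGAAGCCATCCTAGCGCAACAATCTGA; then T→U.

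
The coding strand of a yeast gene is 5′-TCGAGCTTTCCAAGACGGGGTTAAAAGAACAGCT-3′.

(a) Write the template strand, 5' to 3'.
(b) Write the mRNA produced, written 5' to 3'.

(a) 5'-AGCTGTTCTTTTAACCCCGTCTTGGAAAGCTCGA-3'
(b) 5'-UCGAGCUUUCCAAGACGGGGUUAAAAGAACAGCU-3'

(a) The template strand is the reverse complement of the coding strand: complement AGCTCGAAAGGTTCTGCCCCAATTTTCTTGTCGA, then reverse.
(b) mRNA matches the coding strand with T→U.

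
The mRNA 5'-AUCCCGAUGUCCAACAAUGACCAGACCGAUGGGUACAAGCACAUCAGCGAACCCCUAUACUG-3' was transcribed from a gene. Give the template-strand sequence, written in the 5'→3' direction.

5′-CAGTATAGGGGTTCGCTGATGTGCTTGTACCCATCGGTCTGGTCATTGTTGGACATCGGGAT-3′

Replace U with T to get the coding DNA strand: ATCCCGATGTCCAACAATGACCAGACCGATGGGTACAAGCACATCAGCGAACCCCTATACTG. The template strand is its reverse complement (complement TAGGGCTACAGGTTGTTACTGGTCTGGCTACCCATGTTCGTGTAGTCGCTTGGGGATATGAC, then reverse).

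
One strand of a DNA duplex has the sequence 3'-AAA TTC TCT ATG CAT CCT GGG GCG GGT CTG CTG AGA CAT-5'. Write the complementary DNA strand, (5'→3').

5'-TTTAAGAGATACGTAGGACCCCGCCCAGACGACTCTGTA-3'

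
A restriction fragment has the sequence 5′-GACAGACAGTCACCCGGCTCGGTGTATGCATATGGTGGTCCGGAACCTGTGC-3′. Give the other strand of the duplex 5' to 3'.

5'-GCACAGGTTCCGGACCACCATATGCATACACCGAGCCGGGTGACTGTCTGTC-3'

The complement of GACAGACAGTCACCCGGCTCGGTGTATGCATATGGTGGTCCGGAACCTGTGC is CTGTCTGTCAGTGGGCCGAGCCACATACGTATACCACCAGGCCTTGGACACG (A↔T, G↔C). DNA strands are antiparallel, so the complementary strand runs 3'→5'; reversing gives the 5'→3' form.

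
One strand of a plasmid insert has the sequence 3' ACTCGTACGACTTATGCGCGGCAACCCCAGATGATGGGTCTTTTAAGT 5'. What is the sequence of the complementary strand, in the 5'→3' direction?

5'-TGAGCATGCTGAATACGCGCCGTTGGGGTCTACTACCCAGAAAATTCA-3'

The strand is given 3'→5', so its complement runs 5'→3' in the same left-to-right order: pair each base A↔T, G↔C.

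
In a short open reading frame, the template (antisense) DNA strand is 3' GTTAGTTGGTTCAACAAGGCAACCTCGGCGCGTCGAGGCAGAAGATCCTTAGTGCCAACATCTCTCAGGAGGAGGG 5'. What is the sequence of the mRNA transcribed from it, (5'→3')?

5′-CAAUCAACCAAGUUGUUCCGUUGGAGCCGCGCAGCUCCGUCUUCUAGGAAUCACGGUUGUAGAGAGUCCUCCUCCC-3′

Reading the template 3'→5' as shown, RNA polymerase pairs each base (A→U, T→A, G↔C) to build mRNA 5'→3' directly.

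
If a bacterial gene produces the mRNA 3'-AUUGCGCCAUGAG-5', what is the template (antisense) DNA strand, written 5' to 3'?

5'-TAACGCGGTACTC-3'

Written 5'→3' the mRNA is GAGUACCGCGUUA, so the coding DNA strand is GAGTACCGCGTTA. The template is its reverse complement.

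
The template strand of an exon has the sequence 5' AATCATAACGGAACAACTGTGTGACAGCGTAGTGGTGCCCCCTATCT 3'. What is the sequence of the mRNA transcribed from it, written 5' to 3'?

5'-AGAUAGGGGGCACCACUACGCUGUCACACAGUUGUUCCGUUAUGAUU-3'

The mRNA has the sequence of the coding strand (reverse complement of the template) with T→U. Reverse complement of AATCATAACGGAACAACTGTGTGACAGCGTAGTGGTGCCCCCTATCT is AGATAGGGGGCACCACTACGCTGTCACACAGTTGTTCCGTTATGATT; then T→U.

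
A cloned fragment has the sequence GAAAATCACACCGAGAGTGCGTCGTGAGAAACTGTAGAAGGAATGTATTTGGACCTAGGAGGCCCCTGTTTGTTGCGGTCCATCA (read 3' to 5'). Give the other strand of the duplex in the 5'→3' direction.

5'-CTTTTAGTGTGGCTCTCACGCAGCACTCTTTGACATCTTCCTTACATAAACCTGGATCCTCCGGGGACAAACAACGCCAGGTAGT-3'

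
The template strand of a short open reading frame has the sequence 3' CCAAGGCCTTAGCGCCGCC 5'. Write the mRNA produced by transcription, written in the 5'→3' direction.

Reading the template 3'→5' as shown, RNA polymerase pairs each base (A→U, T→A, G↔C) to build mRNA 5'→3' directly.

5'-GGUUCCGGAAUCGCGGCGG-3'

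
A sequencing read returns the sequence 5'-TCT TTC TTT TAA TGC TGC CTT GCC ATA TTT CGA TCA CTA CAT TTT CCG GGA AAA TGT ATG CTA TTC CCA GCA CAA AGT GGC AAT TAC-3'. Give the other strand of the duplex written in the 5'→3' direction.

The complement of TCTTTCTTTTAATGCTGCCTTGCCATATTTCGATCACTACATTTTCCGGGAAAATGTATGCTATTCCCAGCACAAAGTGGCAATTAC is AGAAAGAAAATTACGACGGAACGGTATAAAGCTAGTGATGTAAAAGGCCCTTTTACATACGATAAGGGTCGTGTTTCACCGTTAATG (A↔T, G↔C). DNA strands are antiparallel, so the complementary strand runs 3'→5'; reversing gives the 5'→3' form.

5'-GTAATTGCCACTTTGTGCTGGGAATAGCATACATTTTCCCGGAAAATGTAGTGATCGAAATATGGCAAGGCAGCATTAAAAGAAAGA-3'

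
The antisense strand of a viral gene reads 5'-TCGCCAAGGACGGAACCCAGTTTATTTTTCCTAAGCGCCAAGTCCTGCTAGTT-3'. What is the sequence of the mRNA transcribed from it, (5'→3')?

5'-AACUAGCAGGACUUGGCGCUUAGGAAAAAUAAACUGGGUUCCGUCCUUGGCGA-3'

The mRNA has the sequence of the coding strand (reverse complement of the template) with T→U. Reverse complement of TCGCCAAGGACGGAACCCAGTTTATTTTTCCTAAGCGCCAAGTCCTGCTAGTT is AACTAGCAGGACTTGGCGCTTAGGAAAAATAAACTGGGTTCCGTCCTTGGCGA; then T→U.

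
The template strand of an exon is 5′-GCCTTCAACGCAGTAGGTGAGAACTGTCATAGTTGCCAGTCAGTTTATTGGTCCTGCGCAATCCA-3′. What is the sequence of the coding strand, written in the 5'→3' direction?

5'-TGGATTGCGCAGGACCAATAAACTGACTGGCAACTATGACAGTTCTCACCTACTGCGTTGAAGGC-3'

The coding strand is complementary and antiparallel to the template: take the complement (A↔T, G↔C) and reverse.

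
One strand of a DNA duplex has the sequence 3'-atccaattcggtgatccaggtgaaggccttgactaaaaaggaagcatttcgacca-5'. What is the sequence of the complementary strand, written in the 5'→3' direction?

The strand is given 3'→5', so its complement runs 5'→3' in the same left-to-right order: pair each base A↔T, G↔C.

5′-TAGGTTAAGCCACTAGGTCCACTTCCGGAACTGATTTTTCCTTCGTAAAGCTGGT-3′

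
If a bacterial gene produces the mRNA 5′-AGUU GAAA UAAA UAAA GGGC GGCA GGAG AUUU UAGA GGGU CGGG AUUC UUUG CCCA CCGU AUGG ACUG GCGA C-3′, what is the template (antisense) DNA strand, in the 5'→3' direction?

Replace U with T to get the coding DNA strand: AGTTGAAATAAATAAAGGGCGGCAGGAGATTTTAGAGGGTCGGGATTCTTTGCCCACCGTATGGACTGGCGAC. The template strand is its reverse complement (complement TCAACTTTATTTATTTCCCGCCGTCCTCTAAAATCTCCCAGCCCTAAGAAACGGGTGGCATACCTGACCGCTG, then reverse).

5'-GTCGCCAGTCCATACGGTGGGCAAAGAATCCCGACCCTCTAAAATCTCCTGCCGCCCTTTATTTATTTCAACT-3'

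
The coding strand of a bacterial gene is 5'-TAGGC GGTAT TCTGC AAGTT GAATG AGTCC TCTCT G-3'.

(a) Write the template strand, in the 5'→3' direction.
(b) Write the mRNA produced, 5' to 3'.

(a) 5'-CAGAGAGGACTCATTCAACTTGCAGAATACCGCCTA-3'
(b) 5'-UAGGCGGUAUUCUGCAAGUUGAAUGAGUCCUCUCUG-3'

(a) The template strand is the reverse complement of the coding strand: complement ATCCGCCATAAGACGTTCAACTTACTCAGGAGAGAC, then reverse.
(b) mRNA matches the coding strand with T→U.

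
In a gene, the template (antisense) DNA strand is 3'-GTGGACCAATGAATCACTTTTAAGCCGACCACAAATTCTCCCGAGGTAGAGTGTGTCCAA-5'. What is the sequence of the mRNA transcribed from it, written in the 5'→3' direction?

Reading the template 3'→5' as shown, RNA polymerase pairs each base (A→U, T→A, G↔C) to build mRNA 5'→3' directly.

5'-CACCUGGUUACUUAGUGAAAAUUCGGCUGGUGUUUAAGAGGGCUCCAUCUCACACAGGUU-3'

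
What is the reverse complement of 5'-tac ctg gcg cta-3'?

Complement each base (A↔T, G↔C): ATGGACCGCGAT. Then reverse.

5′-TAGCGCCAGGTA-3′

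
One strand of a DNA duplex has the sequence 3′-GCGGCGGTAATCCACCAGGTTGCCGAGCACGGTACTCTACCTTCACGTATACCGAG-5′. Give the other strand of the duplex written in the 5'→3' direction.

The strand is given 3'→5', so its complement runs 5'→3' in the same left-to-right order: pair each base A↔T, G↔C.

5'-CGCCGCCATTAGGTGGTCCAACGGCTCGTGCCATGAGATGGAAGTGCATATGGCTC-3'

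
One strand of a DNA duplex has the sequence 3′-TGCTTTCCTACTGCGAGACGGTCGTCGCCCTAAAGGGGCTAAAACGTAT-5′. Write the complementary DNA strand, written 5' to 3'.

5'-ACGAAAGGATGACGCTCTGCCAGCAGCGGGATTTCCCCGATTTTGCATA-3'

The strand is given 3'→5', so its complement runs 5'→3' in the same left-to-right order: pair each base A↔T, G↔C.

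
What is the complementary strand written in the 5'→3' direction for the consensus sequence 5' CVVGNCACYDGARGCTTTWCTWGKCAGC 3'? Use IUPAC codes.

5′-GCTGMCWAGWAAAGCYTCHRGTGNCBBG-3′

Standard pairs A↔T, G↔C; ambiguity codes pair R↔Y, K↔M, W↔W, D↔H, V↔B, N↔N. Complement (GBBCNGTGRHCTYCGAAAWGAWCMGTCG), then reverse for 5'→3'.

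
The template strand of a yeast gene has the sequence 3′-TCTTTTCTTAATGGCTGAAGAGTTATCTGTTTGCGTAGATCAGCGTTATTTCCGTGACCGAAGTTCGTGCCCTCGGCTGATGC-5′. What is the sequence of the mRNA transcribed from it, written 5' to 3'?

5'-AGAAAAGAAUUACCGACUUCUCAAUAGACAAACGCAUCUAGUCGCAAUAAAGGCACUGGCUUCAAGCACGGGAGCCGACUACG-3'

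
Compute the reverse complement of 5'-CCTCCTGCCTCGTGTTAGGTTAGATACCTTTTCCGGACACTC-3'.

5'-GAGTGTCCGGAAAAGGTATCTAACCTAACACGAGGCAGGAGG-3'

Complement each base (A↔T, G↔C): GGAGGACGGAGCACAATCCAATCTATGGAAAAGGCCTGTGAG. Then reverse.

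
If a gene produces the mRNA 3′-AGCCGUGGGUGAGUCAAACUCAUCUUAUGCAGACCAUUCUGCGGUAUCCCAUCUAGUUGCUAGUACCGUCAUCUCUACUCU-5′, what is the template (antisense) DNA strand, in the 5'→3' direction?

5'-TCGGCACCCACTCAGTTTGAGTAGAATACGTCTGGTAAGACGCCATAGGGTAGATCAACGATCATGGCAGTAGAGATGAGA-3'

Written 5'→3' the mRNA is UCUCAUCUCUACUGCCAUGAUCGUUGAUCUACCCUAUGGCGUCUUACCAGACGUAUUCUACUCAAACUGAGUGGGUGCCGA, so the coding DNA strand is TCTCATCTCTACTGCCATGATCGTTGATCTACCCTATGGCGTCTTACCAGACGTATTCTACTCAAACTGAGTGGGTGCCGA. The template is its reverse complement.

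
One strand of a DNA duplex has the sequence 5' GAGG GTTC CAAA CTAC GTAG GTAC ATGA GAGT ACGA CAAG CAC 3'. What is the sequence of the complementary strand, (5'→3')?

5'-GTGCTTGTCGTACTCTCATGTACCTACGTAGTTTGGAACCCTC-3'

Pairing A↔T and G↔C gives CTCCCAAGGTTTGATGCATCCATGTACTCTCATGCTGTTCGTG, running 3'→5'. Reverse for the 5'→3' convention.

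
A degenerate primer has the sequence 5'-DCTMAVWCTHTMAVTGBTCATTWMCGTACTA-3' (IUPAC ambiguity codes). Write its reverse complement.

Standard pairs A↔T, G↔C; ambiguity codes pair M↔K, W↔W, B↔V, D↔H. Complement (HGAKTBWGADAKTBACVAGTAAWKGCATGAT), then reverse for 5'→3'.

5'-TAGTACGKWAATGAVCABTKADAGWBTKAGH-3'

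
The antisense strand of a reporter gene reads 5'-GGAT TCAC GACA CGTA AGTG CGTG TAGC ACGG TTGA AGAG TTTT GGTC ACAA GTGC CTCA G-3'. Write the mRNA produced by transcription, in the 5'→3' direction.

5'-CUGAGGCACUUGUGACCAAAACUCUUCAACCGUGCUACACGCACUUACGUGUCGUGAAUCC-3'

RNA polymerase reads the template 3'→5' and synthesizes mRNA 5'→3' by base-pairing (A→U, T→A, G↔C). The complement of the template is CCTAAGTGCTGTGCATTCACGCACATCGTGCCAACTTCTCAAAACCAGTGTTCACGGAGTC; antiparallel, so 5'→3' the coding strand is CTGAGGCACTTGTGACCAAAACTCTTCAACCGTGCTACACGCACTTACGTGTCGTGAATCC. Replace T with U for the mRNA.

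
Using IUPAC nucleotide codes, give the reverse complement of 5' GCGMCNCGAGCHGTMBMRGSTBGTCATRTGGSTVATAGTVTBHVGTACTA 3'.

5'-TAGTACBDVABACTATBASCCAYATGACVASCYKVKACDGCTCGNGKCGC-3'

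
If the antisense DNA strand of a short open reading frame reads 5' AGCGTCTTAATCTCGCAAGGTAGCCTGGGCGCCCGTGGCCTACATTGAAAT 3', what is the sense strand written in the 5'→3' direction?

5'-ATTTCAATGTAGGCCACGGGCGCCCAGGCTACCTTGCGAGATTAAGACGCT-3'

The coding strand is complementary and antiparallel to the template: take the complement (A↔T, G↔C) and reverse.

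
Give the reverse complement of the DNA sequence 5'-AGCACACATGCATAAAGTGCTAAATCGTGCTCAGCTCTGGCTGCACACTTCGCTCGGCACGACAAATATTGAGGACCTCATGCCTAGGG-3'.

5'-CCCTAGGCATGAGGTCCTCAATATTTGTCGTGCCGAGCGAAGTGTGCAGCCAGAGCTGAGCACGATTTAGCACTTTATGCATGTGTGCT-3'

Reading the sequence 3'→5' and pairing each base (A↔T, G↔C) gives the reverse complement directly.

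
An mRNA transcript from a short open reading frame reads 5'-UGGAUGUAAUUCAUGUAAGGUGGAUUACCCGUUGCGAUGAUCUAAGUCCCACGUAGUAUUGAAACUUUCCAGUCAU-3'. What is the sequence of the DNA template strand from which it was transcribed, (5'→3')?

5'-ATGACTGGAAAGTTTCAATACTACGTGGGACTTAGATCATCGCAACGGGTAATCCACCTTACATGAATTACATCCA-3'

Replace U with T to get the coding DNA strand: TGGATGTAATTCATGTAAGGTGGATTACCCGTTGCGATGATCTAAGTCCCACGTAGTATTGAAACTTTCCAGTCAT. The template strand is its reverse complement (complement ACCTACATTAAGTACATTCCACCTAATGGGCAACGCTACTAGATTCAGGGTGCATCATAACTTTGAAAGGTCAGTA, then reverse).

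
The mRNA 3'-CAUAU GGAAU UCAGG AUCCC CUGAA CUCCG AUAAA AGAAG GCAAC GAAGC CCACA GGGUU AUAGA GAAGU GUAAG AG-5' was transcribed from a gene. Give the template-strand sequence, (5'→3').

5'-GTATACCTTAAGTCCTAGGGGACTTGAGGCTATTTTCTTCCGTTGCTTCGGGTGTCCCAATATCTCTTCACATTCTC-3'

Written 5'→3' the mRNA is GAGAAUGUGAAGAGAUAUUGGGACACCCGAAGCAACGGAAGAAAAUAGCCUCAAGUCCCCUAGGACUUAAGGUAUAC, so the coding DNA strand is GAGAATGTGAAGAGATATTGGGACACCCGAAGCAACGGAAGAAAATAGCCTCAAGTCCCCTAGGACTTAAGGTATAC. The template is its reverse complement.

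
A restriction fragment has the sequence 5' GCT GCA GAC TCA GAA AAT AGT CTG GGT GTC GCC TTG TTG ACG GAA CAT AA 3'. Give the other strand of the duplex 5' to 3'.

5'-TTATGTTCCGTCAACAAGGCGACACCCAGACTATTTTCTGAGTCTGCAGC-3'

The complement of GCTGCAGACTCAGAAAATAGTCTGGGTGTCGCCTTGTTGACGGAACATAA is CGACGTCTGAGTCTTTTATCAGACCCACAGCGGAACAACTGCCTTGTATT (A↔T, G↔C). DNA strands are antiparallel, so the complementary strand runs 3'→5'; reversing gives the 5'→3' form.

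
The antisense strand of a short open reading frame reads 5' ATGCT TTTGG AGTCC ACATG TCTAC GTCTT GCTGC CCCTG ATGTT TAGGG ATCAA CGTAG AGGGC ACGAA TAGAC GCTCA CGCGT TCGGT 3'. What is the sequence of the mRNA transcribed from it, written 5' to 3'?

5'-ACCGAACGCGUGAGCGUCUAUUCGUGCCCUCUACGUUGAUCCCUAAACAUCAGGGGCAGCAAGACGUAGACAUGUGGACUCCAAAAGCAU-3'

RNA polymerase reads the template 3'→5' and synthesizes mRNA 5'→3' by base-pairing (A→U, T→A, G↔C). The complement of the template is TACGAAAACCTCAGGTGTACAGATGCAGAACGACGGGGACTACAAATCCCTAGTTGCATCTCCCGTGCTTATCTGCGAGTGCGCAAGCCA; antiparallel, so 5'→3' the coding strand is ACCGAACGCGTGAGCGTCTATTCGTGCCCTCTACGTTGATCCCTAAACATCAGGGGCAGCAAGACGTAGACATGTGGACTCCAAAAGCAT. Replace T with U for the mRNA.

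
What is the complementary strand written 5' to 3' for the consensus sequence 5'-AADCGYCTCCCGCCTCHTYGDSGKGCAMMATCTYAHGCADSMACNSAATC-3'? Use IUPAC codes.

5'-GATTSNGTKSHTGCDTRAGATKKTGCMCSHCRADGAGGCGGGAGRCGHTT-3'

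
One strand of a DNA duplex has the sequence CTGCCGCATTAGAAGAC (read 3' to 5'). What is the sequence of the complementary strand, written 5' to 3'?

The strand is given 3'→5', so its complement runs 5'→3' in the same left-to-right order: pair each base A↔T, G↔C.

5'-GACGGCGTAATCTTCTG-3'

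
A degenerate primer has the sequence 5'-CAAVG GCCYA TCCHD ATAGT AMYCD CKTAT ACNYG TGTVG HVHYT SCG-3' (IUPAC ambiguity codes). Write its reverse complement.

Standard pairs A↔T, G↔C; ambiguity codes pair Y↔R, M↔K, S↔S, D↔H, V↔B, N↔N. Complement (GTTBCCGGRTAGGDHTATCATKRGHGMATATGNRCACABCDBDRASGC), then reverse for 5'→3'.

5′-CGSARDBDCBACACRNGTATAMGHGRKTACTATHDGGATRGGCCBTTG-3′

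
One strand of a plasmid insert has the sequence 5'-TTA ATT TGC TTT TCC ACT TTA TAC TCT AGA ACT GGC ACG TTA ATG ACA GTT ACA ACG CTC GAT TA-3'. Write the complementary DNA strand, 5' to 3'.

The complement of TTAATTTGCTTTTCCACTTTATACTCTAGAACTGGCACGTTAATGACAGTTACAACGCTCGATTA is AATTAAACGAAAAGGTGAAATATGAGATCTTGACCGTGCAATTACTGTCAATGTTGCGAGCTAAT (A↔T, G↔C). DNA strands are antiparallel, so the complementary strand runs 3'→5'; reversing gives the 5'→3' form.

5'-TAATCGAGCGTTGTAACTGTCATTAACGTGCCAGTTCTAGAGTATAAAGTGGAAAAGCAAATTAA-3'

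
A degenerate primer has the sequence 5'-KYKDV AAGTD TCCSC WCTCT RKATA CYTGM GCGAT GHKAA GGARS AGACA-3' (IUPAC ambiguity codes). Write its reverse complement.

5'-TGTCTSYTCCTTMDCATCGCKCARGTATMYAGAGWGSGGAHACTTBHMRM-3'

Standard pairs A↔T, G↔C; ambiguity codes pair R↔Y, M↔K, W↔W, S↔S, D↔H, V↔B. Complement (MRMHBTTCAHAGGSGWGAGAYMTATGRACKCGCTACDMTTCCTYSTCTGT), then reverse for 5'→3'.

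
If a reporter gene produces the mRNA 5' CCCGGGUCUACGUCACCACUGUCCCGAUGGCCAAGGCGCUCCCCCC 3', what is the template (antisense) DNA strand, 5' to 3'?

Replace U with T to get the coding DNA strand: CCCGGGTCTACGTCACCACTGTCCCGATGGCCAAGGCGCTCCCCCC. The template strand is its reverse complement (complement GGGCCCAGATGCAGTGGTGACAGGGCTACCGGTTCCGCGAGGGGGG, then reverse).

5'-GGGGGGAGCGCCTTGGCCATCGGGACAGTGGTGACGTAGACCCGGG-3'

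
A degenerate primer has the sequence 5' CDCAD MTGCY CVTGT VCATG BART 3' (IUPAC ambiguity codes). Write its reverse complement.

5'-AYTVCATGBACABGRGCAKHTGHG-3'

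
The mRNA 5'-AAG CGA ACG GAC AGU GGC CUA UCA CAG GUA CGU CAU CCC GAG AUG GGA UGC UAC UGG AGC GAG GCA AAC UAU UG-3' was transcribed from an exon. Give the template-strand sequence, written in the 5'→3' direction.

5'-CAATAGTTTGCCTCGCTCCAGTAGCATCCCATCTCGGGATGACGTACCTGTGATAGGCCACTGTCCGTTCGCTT-3'

Replace U with T to get the coding DNA strand: AAGCGAACGGACAGTGGCCTATCACAGGTACGTCATCCCGAGATGGGATGCTACTGGAGCGAGGCAAACTATTG. The template strand is its reverse complement (complement TTCGCTTGCCTGTCACCGGATAGTGTCCATGCAGTAGGGCTCTACCCTACGATGACCTCGCTCCGTTTGATAAC, then reverse).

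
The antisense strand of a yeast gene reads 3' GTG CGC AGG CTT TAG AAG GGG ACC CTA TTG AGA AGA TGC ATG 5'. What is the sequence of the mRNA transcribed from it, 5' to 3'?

5'-CACGCGUCCGAAAUCUUCCCCUGGGAUAACUCUUCUACGUAC-3'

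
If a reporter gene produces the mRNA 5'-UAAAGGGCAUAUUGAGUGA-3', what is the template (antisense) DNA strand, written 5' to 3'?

5'-TCACTCAATATGCCCTTTA-3'

Replace U with T to get the coding DNA strand: TAAAGGGCATATTGAGTGA. The template strand is its reverse complement (complement ATTTCCCGTATAACTCACT, then reverse).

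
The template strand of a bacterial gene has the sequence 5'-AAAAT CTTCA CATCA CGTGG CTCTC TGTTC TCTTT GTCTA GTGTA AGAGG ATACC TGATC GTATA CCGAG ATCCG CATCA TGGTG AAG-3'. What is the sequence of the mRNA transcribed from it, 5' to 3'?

5′-CUUCACCAUGAUGCGGAUCUCGGUAUACGAUCAGGUAUCCUCUUACACUAGACAAAGAGAACAGAGAGCCACGUGAUGUGAAGAUUUU-3′

The mRNA has the sequence of the coding strand (reverse complement of the template) with T→U. Reverse complement of AAAATCTTCACATCACGTGGCTCTCTGTTCTCTTTGTCTAGTGTAAGAGGATACCTGATCGTATACCGAGATCCGCATCATGGTGAAG is CTTCACCATGATGCGGATCTCGGTATACGATCAGGTATCCTCTTACACTAGACAAAGAGAACAGAGAGCCACGTGATGTGAAGATTTT; then T→U.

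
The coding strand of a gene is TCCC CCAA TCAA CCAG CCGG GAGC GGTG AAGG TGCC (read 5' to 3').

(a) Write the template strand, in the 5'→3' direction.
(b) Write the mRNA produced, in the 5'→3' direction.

(a) 5'-GGCACCTTCACCGCTCCCGGCTGGTTGATTGGGGGA-3'
(b) 5'-UCCCCCAAUCAACCAGCCGGGAGCGGUGAAGGUGCC-3'

(a) The template strand is the reverse complement of the coding strand: complement AGGGGGTTAGTTGGTCGGCCCTCGCCACTTCCACGG, then reverse.
(b) mRNA matches the coding strand with T→U.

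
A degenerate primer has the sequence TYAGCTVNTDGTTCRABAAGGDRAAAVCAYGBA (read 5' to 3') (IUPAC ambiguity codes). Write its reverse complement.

Standard pairs A↔T, G↔C; ambiguity codes pair R↔Y, B↔V, D↔H, N↔N. Complement (ARTCGABNAHCAAGYTVTTCCHYTTTBGTRCVT), then reverse for 5'→3'.

5'-TVCRTGBTTTYHCCTTVTYGAACHANBAGCTRA-3'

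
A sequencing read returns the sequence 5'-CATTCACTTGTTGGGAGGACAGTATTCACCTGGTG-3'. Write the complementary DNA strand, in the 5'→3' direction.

5′-CACCAGGTGAATACTGTCCTCCCAACAAGTGAATG-3′

The complement of CATTCACTTGTTGGGAGGACAGTATTCACCTGGTG is GTAAGTGAACAACCCTCCTGTCATAAGTGGACCAC (A↔T, G↔C). DNA strands are antiparallel, so the complementary strand runs 3'→5'; reversing gives the 5'→3' form.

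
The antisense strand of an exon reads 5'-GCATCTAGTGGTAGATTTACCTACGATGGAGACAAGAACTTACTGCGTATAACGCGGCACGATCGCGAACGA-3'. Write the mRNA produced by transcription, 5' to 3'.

5'-UCGUUCGCGAUCGUGCCGCGUUAUACGCAGUAAGUUCUUGUCUCCAUCGUAGGUAAAUCUACCACUAGAUGC-3'

The mRNA has the sequence of the coding strand (reverse complement of the template) with T→U. Reverse complement of GCATCTAGTGGTAGATTTACCTACGATGGAGACAAGAACTTACTGCGTATAACGCGGCACGATCGCGAACGA is TCGTTCGCGATCGTGCCGCGTTATACGCAGTAAGTTCTTGTCTCCATCGTAGGTAAATCTACCACTAGATGC; then T→U.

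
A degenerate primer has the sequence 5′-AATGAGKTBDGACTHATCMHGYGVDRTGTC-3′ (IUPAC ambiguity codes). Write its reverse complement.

Standard pairs A↔T, G↔C; ambiguity codes pair R↔Y, M↔K, B↔V, D↔H. Complement (TTACTCMAVHCTGADTAGKDCRCBHYACAG), then reverse for 5'→3'.

5'-GACAYHBCRCDKGATDAGTCHVAMCTCATT-3'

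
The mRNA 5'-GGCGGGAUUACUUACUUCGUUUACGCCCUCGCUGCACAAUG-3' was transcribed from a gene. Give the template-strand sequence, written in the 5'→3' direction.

5'-CATTGTGCAGCGAGGGCGTAAACGAAGTAAGTAATCCCGCC-3'

Replace U with T to get the coding DNA strand: GGCGGGATTACTTACTTCGTTTACGCCCTCGCTGCACAATG. The template strand is its reverse complement (complement CCGCCCTAATGAATGAAGCAAATGCGGGAGCGACGTGTTAC, then reverse).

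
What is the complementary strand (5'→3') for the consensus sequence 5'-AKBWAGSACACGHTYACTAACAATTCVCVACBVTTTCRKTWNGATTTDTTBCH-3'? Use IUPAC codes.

5'-DGVAAHAAATCNWAMYGAAABVGTBGBGAATTGTTAGTRADCGTGTSCTWVMT-3'

Standard pairs A↔T, G↔C; ambiguity codes pair R↔Y, K↔M, W↔W, S↔S, B↔V, D↔H, N↔N. Complement (TMVWTCSTGTGCDARTGATTGTTAAGBGBTGVBAAAGYMAWNCTAAAHAAVGD), then reverse for 5'→3'.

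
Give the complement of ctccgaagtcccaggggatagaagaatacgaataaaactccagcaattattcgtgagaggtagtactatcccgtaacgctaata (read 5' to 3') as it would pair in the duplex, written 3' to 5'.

3'-GAGGCTTCAGGGTCCCCTATCTTCTTATGCTTATTTTGAGGTCGTTAATAAGCACTCTCCATCATGATAGGGCATTGCGATTAT-5'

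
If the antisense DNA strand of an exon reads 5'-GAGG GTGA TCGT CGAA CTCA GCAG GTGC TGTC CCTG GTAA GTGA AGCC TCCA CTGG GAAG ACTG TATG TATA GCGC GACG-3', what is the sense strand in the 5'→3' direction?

5'-CGTCGCGCTATACATACAGTCTTCCCAGTGGAGGCTTCACTTACCAGGGACAGCACCTGCTGAGTTCGACGATCACCCTC-3'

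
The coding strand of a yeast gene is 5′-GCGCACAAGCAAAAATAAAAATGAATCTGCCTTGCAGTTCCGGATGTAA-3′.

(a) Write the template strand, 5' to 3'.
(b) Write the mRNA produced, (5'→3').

(a) 5'-TTACATCCGGAACTGCAAGGCAGATTCATTTTTATTTTTGCTTGTGCGC-3'
(b) 5'-GCGCACAAGCAAAAAUAAAAAUGAAUCUGCCUUGCAGUUCCGGAUGUAA-3'

(a) The template strand is the reverse complement of the coding strand: complement CGCGTGTTCGTTTTTATTTTTACTTAGACGGAACGTCAAGGCCTACATT, then reverse.
(b) mRNA matches the coding strand with T→U.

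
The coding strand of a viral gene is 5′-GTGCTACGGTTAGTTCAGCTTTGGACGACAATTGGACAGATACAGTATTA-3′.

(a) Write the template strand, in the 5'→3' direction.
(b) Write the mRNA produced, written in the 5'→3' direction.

(a) The template strand is the reverse complement of the coding strand: complement CACGATGCCAATCAAGTCGAAACCTGCTGTTAACCTGTCTATGTCATAAT, then reverse.
(b) mRNA matches the coding strand with T→U.

(a) 5'-TAATACTGTATCTGTCCAATTGTCGTCCAAAGCTGAACTAACCGTAGCAC-3'
(b) 5′-GUGCUACGGUUAGUUCAGCUUUGGACGACAAUUGGACAGAUACAGUAUUA-3′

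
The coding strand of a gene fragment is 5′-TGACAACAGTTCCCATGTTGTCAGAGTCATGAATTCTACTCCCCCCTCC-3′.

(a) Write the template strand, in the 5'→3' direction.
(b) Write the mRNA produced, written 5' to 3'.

(a) The template strand is the reverse complement of the coding strand: complement ACTGTTGTCAAGGGTACAACAGTCTCAGTACTTAAGATGAGGGGGGAGG, then reverse.
(b) mRNA matches the coding strand with T→U.

(a) 5′-GGAGGGGGGAGTAGAATTCATGACTCTGACAACATGGGAACTGTTGTCA-3′
(b) 5'-UGACAACAGUUCCCAUGUUGUCAGAGUCAUGAAUUCUACUCCCCCCUCC-3'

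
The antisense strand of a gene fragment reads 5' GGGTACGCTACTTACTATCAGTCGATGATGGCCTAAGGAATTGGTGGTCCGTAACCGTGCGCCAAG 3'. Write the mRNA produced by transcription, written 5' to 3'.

5′-CUUGGCGCACGGUUACGGACCACCAAUUCCUUAGGCCAUCAUCGACUGAUAGUAAGUAGCGUACCC-3′

The mRNA has the sequence of the coding strand (reverse complement of the template) with T→U. Reverse complement of GGGTACGCTACTTACTATCAGTCGATGATGGCCTAAGGAATTGGTGGTCCGTAACCGTGCGCCAAG is CTTGGCGCACGGTTACGGACCACCAATTCCTTAGGCCATCATCGACTGATAGTAAGTAGCGTACCC; then T→U.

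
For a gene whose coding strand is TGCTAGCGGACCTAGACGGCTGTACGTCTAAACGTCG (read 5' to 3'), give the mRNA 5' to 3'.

5'-UGCUAGCGGACCUAGACGGCUGUACGUCUAAACGUCG-3'

The mRNA is synthesized from the template strand, so it matches the coding strand with T replaced by U.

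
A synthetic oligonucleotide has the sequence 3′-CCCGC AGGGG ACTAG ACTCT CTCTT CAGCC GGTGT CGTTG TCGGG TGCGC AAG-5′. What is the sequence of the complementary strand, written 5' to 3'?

5'-GGGCGTCCCCTGATCTGAGAGAGAAGTCGGCCACAGCAACAGCCCACGCGTTC-3'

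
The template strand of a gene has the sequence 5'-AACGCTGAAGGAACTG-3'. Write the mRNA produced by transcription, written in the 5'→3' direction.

5'-CAGUUCCUUCAGCGUU-3'

The mRNA has the sequence of the coding strand (reverse complement of the template) with T→U. Reverse complement of AACGCTGAAGGAACTG is CAGTTCCTTCAGCGTT; then T→U.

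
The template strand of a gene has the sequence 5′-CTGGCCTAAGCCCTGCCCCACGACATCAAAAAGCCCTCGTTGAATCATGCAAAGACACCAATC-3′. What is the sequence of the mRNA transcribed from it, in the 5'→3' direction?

5'-GAUUGGUGUCUUUGCAUGAUUCAACGAGGGCUUUUUGAUGUCGUGGGGCAGGGCUUAGGCCAG-3'

The mRNA has the sequence of the coding strand (reverse complement of the template) with T→U. Reverse complement of CTGGCCTAAGCCCTGCCCCACGACATCAAAAAGCCCTCGTTGAATCATGCAAAGACACCAATC is GATTGGTGTCTTTGCATGATTCAACGAGGGCTTTTTGATGTCGTGGGGCAGGGCTTAGGCCAG; then T→U.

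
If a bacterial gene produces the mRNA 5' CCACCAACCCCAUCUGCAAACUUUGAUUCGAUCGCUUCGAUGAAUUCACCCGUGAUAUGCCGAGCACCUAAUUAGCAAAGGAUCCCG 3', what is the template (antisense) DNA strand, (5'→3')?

5'-CGGGATCCTTTGCTAATTAGGTGCTCGGCATATCACGGGTGAATTCATCGAAGCGATCGAATCAAAGTTTGCAGATGGGGTTGGTGG-3'

Replace U with T to get the coding DNA strand: CCACCAACCCCATCTGCAAACTTTGATTCGATCGCTTCGATGAATTCACCCGTGATATGCCGAGCACCTAATTAGCAAAGGATCCCG. The template strand is its reverse complement (complement GGTGGTTGGGGTAGACGTTTGAAACTAAGCTAGCGAAGCTACTTAAGTGGGCACTATACGGCTCGTGGATTAATCGTTTCCTAGGGC, then reverse).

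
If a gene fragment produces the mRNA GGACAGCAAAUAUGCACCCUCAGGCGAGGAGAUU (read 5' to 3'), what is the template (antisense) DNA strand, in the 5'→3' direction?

Replace U with T to get the coding DNA strand: GGACAGCAAATATGCACCCTCAGGCGAGGAGATT. The template strand is its reverse complement (complement CCTGTCGTTTATACGTGGGAGTCCGCTCCTCTAA, then reverse).

5'-AATCTCCTCGCCTGAGGGTGCATATTTGCTGTCC-3'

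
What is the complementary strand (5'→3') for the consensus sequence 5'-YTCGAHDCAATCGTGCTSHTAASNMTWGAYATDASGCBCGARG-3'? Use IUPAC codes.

5′-CYTCGVGCSTHATRTCWAKNSTTADSAGCACGATTGHDTCGAR-3′

Standard pairs A↔T, G↔C; ambiguity codes pair R↔Y, M↔K, W↔W, S↔S, B↔V, D↔H, N↔N. Complement (RAGCTDHGTTAGCACGASDATTSNKAWCTRTAHTSCGVGCTYC), then reverse for 5'→3'.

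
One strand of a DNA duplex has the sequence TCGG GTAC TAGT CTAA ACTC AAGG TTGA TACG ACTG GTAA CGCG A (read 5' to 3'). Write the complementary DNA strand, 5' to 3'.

The complement of TCGGGTACTAGTCTAAACTCAAGGTTGATACGACTGGTAACGCGA is AGCCCATGATCAGATTTGAGTTCCAACTATGCTGACCATTGCGCT (A↔T, G↔C). DNA strands are antiparallel, so the complementary strand runs 3'→5'; reversing gives the 5'→3' form.

5′-TCGCGTTACCAGTCGTATCAACCTTGAGTTTAGACTAGTACCCGA-3′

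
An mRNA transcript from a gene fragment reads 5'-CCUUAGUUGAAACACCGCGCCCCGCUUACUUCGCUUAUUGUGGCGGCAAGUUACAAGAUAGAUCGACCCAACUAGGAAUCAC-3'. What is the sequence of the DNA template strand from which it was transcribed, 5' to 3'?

5'-GTGATTCCTAGTTGGGTCGATCTATCTTGTAACTTGCCGCCACAATAAGCGAAGTAAGCGGGGCGCGGTGTTTCAACTAAGG-3'

Replace U with T to get the coding DNA strand: CCTTAGTTGAAACACCGCGCCCCGCTTACTTCGCTTATTGTGGCGGCAAGTTACAAGATAGATCGACCCAACTAGGAATCAC. The template strand is its reverse complement (complement GGAATCAACTTTGTGGCGCGGGGCGAATGAAGCGAATAACACCGCCGTTCAATGTTCTATCTAGCTGGGTTGATCCTTAGTG, then reverse).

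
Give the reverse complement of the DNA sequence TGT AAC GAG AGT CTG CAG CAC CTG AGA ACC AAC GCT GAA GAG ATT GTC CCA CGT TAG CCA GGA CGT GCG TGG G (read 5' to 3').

5′-CCCACGCACGTCCTGGCTAACGTGGGACAATCTCTTCAGCGTTGGTTCTCAGGTGCTGCAGACTCTCGTTACA-3′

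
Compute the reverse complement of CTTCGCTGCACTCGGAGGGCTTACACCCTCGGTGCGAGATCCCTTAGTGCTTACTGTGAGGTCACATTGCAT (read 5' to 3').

5'-ATGCAATGTGACCTCACAGTAAGCACTAAGGGATCTCGCACCGAGGGTGTAAGCCCTCCGAGTGCAGCGAAG-3'

Reading the sequence 3'→5' and pairing each base (A↔T, G↔C) gives the reverse complement directly.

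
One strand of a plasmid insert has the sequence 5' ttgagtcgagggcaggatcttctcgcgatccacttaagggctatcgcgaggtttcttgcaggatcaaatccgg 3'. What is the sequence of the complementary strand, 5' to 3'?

The complement of TTGAGTCGAGGGCAGGATCTTCTCGCGATCCACTTAAGGGCTATCGCGAGGTTTCTTGCAGGATCAAATCCGG is AACTCAGCTCCCGTCCTAGAAGAGCGCTAGGTGAATTCCCGATAGCGCTCCAAAGAACGTCCTAGTTTAGGCC (A↔T, G↔C). DNA strands are antiparallel, so the complementary strand runs 3'→5'; reversing gives the 5'→3' form.

5′-CCGGATTTGATCCTGCAAGAAACCTCGCGATAGCCCTTAAGTGGATCGCGAGAAGATCCTGCCCTCGACTCAA-3′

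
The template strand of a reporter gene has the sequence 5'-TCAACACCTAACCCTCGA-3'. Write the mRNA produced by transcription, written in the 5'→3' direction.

RNA polymerase reads the template 3'→5' and synthesizes mRNA 5'→3' by base-pairing (A→U, T→A, G↔C). The complement of the template is AGTTGTGGATTGGGAGCT; antiparallel, so 5'→3' the coding strand is TCGAGGGTTAGGTGTTGA. Replace T with U for the mRNA.

5'-UCGAGGGUUAGGUGUUGA-3'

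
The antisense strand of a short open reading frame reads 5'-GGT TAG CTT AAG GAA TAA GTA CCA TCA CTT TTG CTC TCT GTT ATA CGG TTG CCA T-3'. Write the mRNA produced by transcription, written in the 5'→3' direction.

RNA polymerase reads the template 3'→5' and synthesizes mRNA 5'→3' by base-pairing (A→U, T→A, G↔C). The complement of the template is CCAATCGAATTCCTTATTCATGGTAGTGAAAACGAGAGACAATATGCCAACGGTA; antiparallel, so 5'→3' the coding strand is ATGGCAACCGTATAACAGAGAGCAAAAGTGATGGTACTTATTCCTTAAGCTAACC. Replace T with U for the mRNA.

5'-AUGGCAACCGUAUAACAGAGAGCAAAAGUGAUGGUACUUAUUCCUUAAGCUAACC-3'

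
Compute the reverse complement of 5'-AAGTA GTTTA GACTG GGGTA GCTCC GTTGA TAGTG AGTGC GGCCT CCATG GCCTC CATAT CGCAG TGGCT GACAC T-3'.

Reading the sequence 3'→5' and pairing each base (A↔T, G↔C) gives the reverse complement directly.

5'-AGTGTCAGCCACTGCGATATGGAGGCCATGGAGGCCGCACTCACTATCAACGGAGCTACCCCAGTCTAAACTACTT-3'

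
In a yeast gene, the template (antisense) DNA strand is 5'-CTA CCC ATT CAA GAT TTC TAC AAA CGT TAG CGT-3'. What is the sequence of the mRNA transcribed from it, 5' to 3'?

5'-ACGCUAACGUUUGUAGAAAUCUUGAAUGGGUAG-3'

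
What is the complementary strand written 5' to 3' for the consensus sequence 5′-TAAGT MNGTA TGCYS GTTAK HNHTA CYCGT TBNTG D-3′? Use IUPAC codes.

Standard pairs A↔T, G↔C; ambiguity codes pair Y↔R, M↔K, S↔S, B↔V, D↔H, N↔N. Complement (ATTCAKNCATACGRSCAATMDNDATGRGCAAVNACH), then reverse for 5'→3'.

5'-HCANVAACGRGTADNDMTAACSRGCATACNKACTTA-3'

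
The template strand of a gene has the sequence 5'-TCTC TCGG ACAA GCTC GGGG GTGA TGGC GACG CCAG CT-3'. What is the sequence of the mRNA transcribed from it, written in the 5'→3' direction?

5'-AGCUGGCGUCGCCAUCACCCCCGAGCUUGUCCGAGAGA-3'

RNA polymerase reads the template 3'→5' and synthesizes mRNA 5'→3' by base-pairing (A→U, T→A, G↔C). The complement of the template is AGAGAGCCTGTTCGAGCCCCCACTACCGCTGCGGTCGA; antiparallel, so 5'→3' the coding strand is AGCTGGCGTCGCCATCACCCCCGAGCTTGTCCGAGAGA. Replace T with U for the mRNA.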